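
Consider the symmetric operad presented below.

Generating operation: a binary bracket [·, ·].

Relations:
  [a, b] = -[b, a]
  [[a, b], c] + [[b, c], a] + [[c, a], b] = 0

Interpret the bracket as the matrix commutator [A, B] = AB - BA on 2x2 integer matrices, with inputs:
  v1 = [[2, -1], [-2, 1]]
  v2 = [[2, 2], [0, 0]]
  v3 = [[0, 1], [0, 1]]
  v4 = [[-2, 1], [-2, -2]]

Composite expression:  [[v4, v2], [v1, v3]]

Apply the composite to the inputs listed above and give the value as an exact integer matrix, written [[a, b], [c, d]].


[v4, v2] = [[4, -2], [-4, -4]]
[v1, v3] = [[2, 0], [2, -2]]
[[v4, v2], [v1, v3]] = [[-4, 8], [-32, 4]]

[[-4, 8], [-32, 4]]


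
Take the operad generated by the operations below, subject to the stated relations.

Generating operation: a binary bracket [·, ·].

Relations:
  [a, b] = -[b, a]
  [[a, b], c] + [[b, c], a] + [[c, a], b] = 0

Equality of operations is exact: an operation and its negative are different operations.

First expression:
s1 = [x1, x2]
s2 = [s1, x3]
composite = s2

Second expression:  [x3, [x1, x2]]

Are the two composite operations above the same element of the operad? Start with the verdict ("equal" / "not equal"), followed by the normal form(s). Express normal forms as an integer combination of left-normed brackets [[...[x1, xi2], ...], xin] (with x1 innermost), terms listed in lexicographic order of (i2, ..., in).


The first expression reduces to [[x1, x2], x3]
The second expression reduces to -[[x1, x2], x3]
The normal forms differ: not equal.

not equal; the first gives [[x1, x2], x3] and the second -[[x1, x2], x3]


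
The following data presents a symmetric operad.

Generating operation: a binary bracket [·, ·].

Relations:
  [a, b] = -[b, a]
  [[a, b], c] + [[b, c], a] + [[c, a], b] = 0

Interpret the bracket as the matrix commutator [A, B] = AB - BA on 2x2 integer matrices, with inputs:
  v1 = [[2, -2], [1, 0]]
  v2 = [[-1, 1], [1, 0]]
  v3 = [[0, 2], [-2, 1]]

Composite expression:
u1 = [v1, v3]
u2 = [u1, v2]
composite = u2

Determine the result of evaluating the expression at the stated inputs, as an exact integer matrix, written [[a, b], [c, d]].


[[-1, 6], [-7, 1]]

[v1, v3] = [[2, 2], [3, -2]]
[[v1, v3], v2] = [[-1, 6], [-7, 1]]


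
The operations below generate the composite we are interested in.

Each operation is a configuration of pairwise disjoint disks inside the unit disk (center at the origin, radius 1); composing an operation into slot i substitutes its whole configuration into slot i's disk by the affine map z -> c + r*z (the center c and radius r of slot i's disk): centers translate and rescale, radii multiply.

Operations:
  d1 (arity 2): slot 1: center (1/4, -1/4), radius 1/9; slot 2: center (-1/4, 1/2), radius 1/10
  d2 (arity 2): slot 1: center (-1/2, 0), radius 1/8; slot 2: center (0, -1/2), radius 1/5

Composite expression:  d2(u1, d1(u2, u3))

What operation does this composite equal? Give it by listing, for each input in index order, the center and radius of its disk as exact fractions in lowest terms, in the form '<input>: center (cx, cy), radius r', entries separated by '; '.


u1: center (-1/2, 0), radius 1/8; u2: center (1/20, -11/20), radius 1/45; u3: center (-1/20, -2/5), radius 1/50


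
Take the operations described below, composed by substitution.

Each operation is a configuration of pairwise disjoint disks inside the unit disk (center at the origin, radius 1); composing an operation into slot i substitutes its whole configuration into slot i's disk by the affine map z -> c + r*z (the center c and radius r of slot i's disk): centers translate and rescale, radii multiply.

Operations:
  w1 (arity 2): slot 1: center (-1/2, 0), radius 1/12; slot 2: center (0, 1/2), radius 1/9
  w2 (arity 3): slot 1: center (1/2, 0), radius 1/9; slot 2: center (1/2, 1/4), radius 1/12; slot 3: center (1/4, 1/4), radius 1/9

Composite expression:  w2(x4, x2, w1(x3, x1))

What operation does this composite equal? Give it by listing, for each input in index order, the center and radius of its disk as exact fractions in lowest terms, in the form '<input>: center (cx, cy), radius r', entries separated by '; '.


x1: center (1/4, 11/36), radius 1/81; x2: center (1/2, 1/4), radius 1/12; x3: center (7/36, 1/4), radius 1/108; x4: center (1/2, 0), radius 1/9

Below w2, radii multiply path by path; the x-disk centers shift.
input x4: applying the 1 nested substitution gives center (1/2, 0), radius 1/9
input x2: applying the 1 nested substitution gives center (1/2, 1/4), radius 1/12
input x3: applying the 2 nested substitutions gives center (7/36, 1/4), radius 1/108
input x1: applying the 2 nested substitutions gives center (1/4, 11/36), radius 1/81


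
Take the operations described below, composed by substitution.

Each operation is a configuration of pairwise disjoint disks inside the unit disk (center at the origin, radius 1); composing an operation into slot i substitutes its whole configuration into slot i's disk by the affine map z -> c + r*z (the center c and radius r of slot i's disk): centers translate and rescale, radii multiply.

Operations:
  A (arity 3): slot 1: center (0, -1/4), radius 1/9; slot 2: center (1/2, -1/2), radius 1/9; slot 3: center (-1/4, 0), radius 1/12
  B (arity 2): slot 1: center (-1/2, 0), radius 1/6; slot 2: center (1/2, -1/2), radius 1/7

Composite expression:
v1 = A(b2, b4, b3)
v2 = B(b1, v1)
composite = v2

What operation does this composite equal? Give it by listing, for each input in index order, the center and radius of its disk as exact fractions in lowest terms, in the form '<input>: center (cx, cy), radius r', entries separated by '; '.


b1: center (-1/2, 0), radius 1/6; b2: center (1/2, -15/28), radius 1/63; b3: center (13/28, -1/2), radius 1/84; b4: center (4/7, -4/7), radius 1/63


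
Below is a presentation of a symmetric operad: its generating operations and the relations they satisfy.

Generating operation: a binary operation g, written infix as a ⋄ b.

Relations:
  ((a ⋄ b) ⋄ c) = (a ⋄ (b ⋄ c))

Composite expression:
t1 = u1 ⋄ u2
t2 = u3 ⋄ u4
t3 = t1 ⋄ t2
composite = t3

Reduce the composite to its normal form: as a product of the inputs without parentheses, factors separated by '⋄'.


u1 ⋄ u2 ⋄ u3 ⋄ u4

The g-tree's shape is irrelevant; the u-reading-order decides.
(u1 ⋄ u2) reduces to u1 ⋄ u2
(u3 ⋄ u4) reduces to u3 ⋄ u4
((u1 ⋄ u2) ⋄ (u3 ⋄ u4)) reduces to u1 ⋄ u2 ⋄ u3 ⋄ u4


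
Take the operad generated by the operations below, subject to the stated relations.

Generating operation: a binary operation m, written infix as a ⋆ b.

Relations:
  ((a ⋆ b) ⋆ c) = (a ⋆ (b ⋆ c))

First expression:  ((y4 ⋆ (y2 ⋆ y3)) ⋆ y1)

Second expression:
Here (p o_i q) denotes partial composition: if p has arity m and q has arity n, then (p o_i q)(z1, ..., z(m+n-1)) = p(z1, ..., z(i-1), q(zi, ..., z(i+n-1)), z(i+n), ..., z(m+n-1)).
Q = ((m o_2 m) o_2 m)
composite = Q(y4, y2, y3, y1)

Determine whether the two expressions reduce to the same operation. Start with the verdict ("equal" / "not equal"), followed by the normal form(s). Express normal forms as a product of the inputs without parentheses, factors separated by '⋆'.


equal: each reduces to y4 ⋆ y2 ⋆ y3 ⋆ y1

The first composite normalizes to y4 ⋆ y2 ⋆ y3 ⋆ y1
The second composite normalizes to y4 ⋆ y2 ⋆ y3 ⋆ y1
One common form — equal.


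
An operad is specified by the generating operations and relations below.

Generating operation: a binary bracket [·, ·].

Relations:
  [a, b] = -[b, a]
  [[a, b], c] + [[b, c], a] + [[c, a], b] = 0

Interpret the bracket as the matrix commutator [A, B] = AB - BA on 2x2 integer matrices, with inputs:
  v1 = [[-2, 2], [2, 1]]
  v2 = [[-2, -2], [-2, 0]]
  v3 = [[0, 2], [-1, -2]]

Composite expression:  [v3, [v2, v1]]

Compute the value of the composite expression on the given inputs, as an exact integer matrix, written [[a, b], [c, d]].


[[10, -20], [-20, -10]]

[v2, v1] = [[0, -10], [10, 0]]
[v3, [v2, v1]] = [[10, -20], [-20, -10]]


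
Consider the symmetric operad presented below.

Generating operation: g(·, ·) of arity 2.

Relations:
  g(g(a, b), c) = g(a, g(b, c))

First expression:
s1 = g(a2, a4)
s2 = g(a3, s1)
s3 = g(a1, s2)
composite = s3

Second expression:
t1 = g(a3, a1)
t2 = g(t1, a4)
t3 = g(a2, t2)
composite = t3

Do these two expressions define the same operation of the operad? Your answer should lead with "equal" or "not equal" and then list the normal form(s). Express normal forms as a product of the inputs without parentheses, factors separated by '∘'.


not equal — first a1 ∘ a3 ∘ a2 ∘ a4, second a2 ∘ a3 ∘ a1 ∘ a4


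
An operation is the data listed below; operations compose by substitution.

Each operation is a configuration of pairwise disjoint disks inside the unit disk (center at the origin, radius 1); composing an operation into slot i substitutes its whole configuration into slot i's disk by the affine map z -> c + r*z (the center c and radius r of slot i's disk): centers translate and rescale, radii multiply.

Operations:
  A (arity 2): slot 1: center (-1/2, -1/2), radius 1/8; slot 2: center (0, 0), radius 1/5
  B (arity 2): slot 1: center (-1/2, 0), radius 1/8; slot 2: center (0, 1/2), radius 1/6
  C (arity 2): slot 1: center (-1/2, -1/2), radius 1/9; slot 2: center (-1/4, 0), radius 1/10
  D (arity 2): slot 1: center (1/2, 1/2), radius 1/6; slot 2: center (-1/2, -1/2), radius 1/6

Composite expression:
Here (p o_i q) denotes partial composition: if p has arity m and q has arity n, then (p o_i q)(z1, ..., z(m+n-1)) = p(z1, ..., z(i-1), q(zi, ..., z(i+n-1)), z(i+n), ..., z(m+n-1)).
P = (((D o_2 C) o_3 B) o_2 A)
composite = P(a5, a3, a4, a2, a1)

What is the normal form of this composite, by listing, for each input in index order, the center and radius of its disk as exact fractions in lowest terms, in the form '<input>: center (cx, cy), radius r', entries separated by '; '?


Only the slot chain above each a matters under D; compose those maps.
a5 passes through 1 substitution, ending at center (1/2, 1/2), radius 1/6
a3 passes through 3 substitutions, ending at center (-16/27, -16/27), radius 1/432
a4 passes through 3 substitutions, ending at center (-7/12, -7/12), radius 1/270
a2 passes through 3 substitutions, ending at center (-11/20, -1/2), radius 1/480
a1 passes through 3 substitutions, ending at center (-13/24, -59/120), radius 1/360

a1: center (-13/24, -59/120), radius 1/360; a2: center (-11/20, -1/2), radius 1/480; a3: center (-16/27, -16/27), radius 1/432; a4: center (-7/12, -7/12), radius 1/270; a5: center (1/2, 1/2), radius 1/6


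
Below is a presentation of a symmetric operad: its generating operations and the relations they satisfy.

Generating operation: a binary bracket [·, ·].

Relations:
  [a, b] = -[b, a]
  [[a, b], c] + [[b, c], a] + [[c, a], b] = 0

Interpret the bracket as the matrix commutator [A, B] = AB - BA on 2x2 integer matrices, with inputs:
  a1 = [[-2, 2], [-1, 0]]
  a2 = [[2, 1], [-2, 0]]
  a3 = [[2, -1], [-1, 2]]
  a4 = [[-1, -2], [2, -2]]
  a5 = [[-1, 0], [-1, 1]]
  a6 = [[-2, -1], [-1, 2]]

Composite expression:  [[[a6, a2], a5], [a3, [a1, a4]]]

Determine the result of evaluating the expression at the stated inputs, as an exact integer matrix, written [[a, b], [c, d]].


[a6, a2] = [[3, -2], [-10, -3]]
[[a6, a2], a5] = [[2, -4], [26, -2]]
[a1, a4] = [[2, 2], [3, -2]]
[a3, [a1, a4]] = [[-1, 4], [-4, 1]]
[[[a6, a2], a5], [a3, [a1, a4]]] = [[-88, 8], [-36, 88]]

[[-88, 8], [-36, 88]]


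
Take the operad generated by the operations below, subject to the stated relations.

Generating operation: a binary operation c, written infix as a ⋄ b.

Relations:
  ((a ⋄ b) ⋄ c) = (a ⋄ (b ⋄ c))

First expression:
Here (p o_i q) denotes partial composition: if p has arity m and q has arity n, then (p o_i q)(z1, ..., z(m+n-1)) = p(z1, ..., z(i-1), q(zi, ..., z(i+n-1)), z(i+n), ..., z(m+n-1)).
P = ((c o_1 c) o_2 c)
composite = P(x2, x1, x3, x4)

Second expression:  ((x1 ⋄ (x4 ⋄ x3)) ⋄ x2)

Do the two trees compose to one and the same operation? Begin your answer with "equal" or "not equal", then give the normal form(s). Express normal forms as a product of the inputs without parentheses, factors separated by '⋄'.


not equal; the first gives x2 ⋄ x1 ⋄ x3 ⋄ x4 and the second x1 ⋄ x4 ⋄ x3 ⋄ x2


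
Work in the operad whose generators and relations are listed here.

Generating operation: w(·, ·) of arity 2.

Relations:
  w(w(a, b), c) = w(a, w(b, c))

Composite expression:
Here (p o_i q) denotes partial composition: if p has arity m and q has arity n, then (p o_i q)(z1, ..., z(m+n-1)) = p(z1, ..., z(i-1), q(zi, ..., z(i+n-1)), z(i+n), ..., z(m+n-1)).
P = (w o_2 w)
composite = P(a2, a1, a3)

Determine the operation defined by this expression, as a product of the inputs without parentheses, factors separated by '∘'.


a2 ∘ a1 ∘ a3

Under associativity of w, the answer is the a's in reading order.
w(a1, a3) collapses to a1 ∘ a3
w(a2, w(a1, a3)) collapses to a2 ∘ a1 ∘ a3


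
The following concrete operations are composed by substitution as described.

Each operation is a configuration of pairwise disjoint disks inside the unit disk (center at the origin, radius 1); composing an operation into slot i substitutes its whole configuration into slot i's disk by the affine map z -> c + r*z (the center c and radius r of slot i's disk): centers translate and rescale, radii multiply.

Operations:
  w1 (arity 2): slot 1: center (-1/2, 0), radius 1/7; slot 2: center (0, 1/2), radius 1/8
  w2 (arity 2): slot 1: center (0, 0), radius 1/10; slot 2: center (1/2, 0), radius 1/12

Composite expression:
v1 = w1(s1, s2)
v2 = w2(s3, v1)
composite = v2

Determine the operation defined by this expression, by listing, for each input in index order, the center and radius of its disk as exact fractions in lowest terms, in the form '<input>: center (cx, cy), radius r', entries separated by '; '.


s1: center (11/24, 0), radius 1/84; s2: center (1/2, 1/24), radius 1/96; s3: center (0, 0), radius 1/10

Follow each s-input down from w2: c' goes to c + r*c', radius to r*r'.
input s3: composing its 1 substitution step yields center (0, 0), radius 1/10
input s1: composing its 2 substitution steps yields center (11/24, 0), radius 1/84
input s2: composing its 2 substitution steps yields center (1/2, 1/24), radius 1/96


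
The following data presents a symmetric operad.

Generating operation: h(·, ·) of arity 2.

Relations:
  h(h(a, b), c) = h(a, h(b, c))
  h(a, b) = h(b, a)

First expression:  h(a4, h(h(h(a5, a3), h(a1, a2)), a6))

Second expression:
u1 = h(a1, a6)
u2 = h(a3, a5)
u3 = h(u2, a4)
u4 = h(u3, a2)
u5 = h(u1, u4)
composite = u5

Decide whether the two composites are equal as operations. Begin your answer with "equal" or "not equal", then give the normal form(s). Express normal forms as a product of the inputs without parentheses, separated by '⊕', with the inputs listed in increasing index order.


The first expression reduces to a1 ⊕ a2 ⊕ a3 ⊕ a4 ⊕ a5 ⊕ a6
The second expression reduces to a1 ⊕ a2 ⊕ a3 ⊕ a4 ⊕ a5 ⊕ a6
Identical normal forms: equal.

equal — both sides give a1 ⊕ a2 ⊕ a3 ⊕ a4 ⊕ a5 ⊕ a6


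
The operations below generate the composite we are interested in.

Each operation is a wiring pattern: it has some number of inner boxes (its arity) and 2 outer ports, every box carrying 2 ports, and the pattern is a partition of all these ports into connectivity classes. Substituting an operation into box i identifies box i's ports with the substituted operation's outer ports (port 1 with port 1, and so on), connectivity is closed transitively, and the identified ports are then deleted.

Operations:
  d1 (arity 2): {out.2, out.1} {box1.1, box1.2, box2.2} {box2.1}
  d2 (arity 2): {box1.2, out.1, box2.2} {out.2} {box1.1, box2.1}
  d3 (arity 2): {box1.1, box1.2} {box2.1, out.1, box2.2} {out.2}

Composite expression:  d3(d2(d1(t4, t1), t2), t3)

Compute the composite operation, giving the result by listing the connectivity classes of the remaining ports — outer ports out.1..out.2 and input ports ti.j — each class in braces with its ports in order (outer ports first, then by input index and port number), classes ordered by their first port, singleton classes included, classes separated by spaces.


Treat the ports identified at d3 as solder joints: merge, then drop.
after d1, the pattern on (t4, t1) reads {out.1, out.2} {t1.1} {t1.2, t4.1, t4.2} (out.j = its outer ports)
after d2, the pattern on (t4, t1, t2) reads {out.1, t2.1, t2.2} {out.2} {t1.1} {t1.2, t4.1, t4.2} (out.j = its outer ports)
after d3, the pattern on (t4, t1, t2, t3) reads {out.1, t3.1, t3.2} {out.2} {t1.1} {t1.2, t4.1, t4.2} {t2.1, t2.2} (out.j = its outer ports)

{out.1, t3.1, t3.2} {out.2} {t1.1} {t1.2, t4.1, t4.2} {t2.1, t2.2}


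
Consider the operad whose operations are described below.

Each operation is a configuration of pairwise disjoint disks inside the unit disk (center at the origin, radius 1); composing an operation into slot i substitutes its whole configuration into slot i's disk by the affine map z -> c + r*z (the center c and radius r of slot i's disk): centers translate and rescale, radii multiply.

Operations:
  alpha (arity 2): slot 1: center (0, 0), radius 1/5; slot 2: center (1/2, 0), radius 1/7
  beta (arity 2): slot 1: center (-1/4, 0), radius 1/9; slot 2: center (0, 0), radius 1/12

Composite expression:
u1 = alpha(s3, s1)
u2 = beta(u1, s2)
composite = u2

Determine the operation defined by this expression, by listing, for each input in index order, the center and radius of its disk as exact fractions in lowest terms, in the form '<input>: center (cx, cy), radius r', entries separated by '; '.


s1: center (-7/36, 0), radius 1/63; s2: center (0, 0), radius 1/12; s3: center (-1/4, 0), radius 1/45

Below beta, radii multiply path by path; the s-disk centers shift.
input s3: applying the 2 nested substitutions gives center (-1/4, 0), radius 1/45
input s1: applying the 2 nested substitutions gives center (-7/36, 0), radius 1/63
input s2: applying the 1 nested substitution gives center (0, 0), radius 1/12


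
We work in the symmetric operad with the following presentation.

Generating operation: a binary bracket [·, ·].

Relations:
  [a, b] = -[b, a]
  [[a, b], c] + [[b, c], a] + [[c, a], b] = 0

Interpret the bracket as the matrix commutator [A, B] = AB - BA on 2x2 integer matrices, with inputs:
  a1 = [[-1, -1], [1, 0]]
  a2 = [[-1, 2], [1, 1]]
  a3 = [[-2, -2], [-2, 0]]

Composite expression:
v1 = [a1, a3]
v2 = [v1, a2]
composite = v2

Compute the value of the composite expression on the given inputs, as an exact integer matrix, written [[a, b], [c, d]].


[[8, 16], [0, -8]]


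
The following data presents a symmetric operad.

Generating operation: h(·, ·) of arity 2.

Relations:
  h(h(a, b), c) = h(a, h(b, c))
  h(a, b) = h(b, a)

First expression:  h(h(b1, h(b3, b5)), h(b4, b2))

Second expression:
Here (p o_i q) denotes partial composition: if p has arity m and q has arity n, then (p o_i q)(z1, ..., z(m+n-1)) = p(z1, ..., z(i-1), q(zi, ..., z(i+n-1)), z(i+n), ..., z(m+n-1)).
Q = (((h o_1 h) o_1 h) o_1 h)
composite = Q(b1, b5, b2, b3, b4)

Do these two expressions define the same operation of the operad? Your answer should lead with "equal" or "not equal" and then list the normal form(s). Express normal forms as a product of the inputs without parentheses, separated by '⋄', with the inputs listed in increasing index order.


equal; both compose to b1 ⋄ b2 ⋄ b3 ⋄ b4 ⋄ b5

The first composite normalizes to b1 ⋄ b2 ⋄ b3 ⋄ b4 ⋄ b5
The second composite normalizes to b1 ⋄ b2 ⋄ b3 ⋄ b4 ⋄ b5
Both agree, so they are equal.


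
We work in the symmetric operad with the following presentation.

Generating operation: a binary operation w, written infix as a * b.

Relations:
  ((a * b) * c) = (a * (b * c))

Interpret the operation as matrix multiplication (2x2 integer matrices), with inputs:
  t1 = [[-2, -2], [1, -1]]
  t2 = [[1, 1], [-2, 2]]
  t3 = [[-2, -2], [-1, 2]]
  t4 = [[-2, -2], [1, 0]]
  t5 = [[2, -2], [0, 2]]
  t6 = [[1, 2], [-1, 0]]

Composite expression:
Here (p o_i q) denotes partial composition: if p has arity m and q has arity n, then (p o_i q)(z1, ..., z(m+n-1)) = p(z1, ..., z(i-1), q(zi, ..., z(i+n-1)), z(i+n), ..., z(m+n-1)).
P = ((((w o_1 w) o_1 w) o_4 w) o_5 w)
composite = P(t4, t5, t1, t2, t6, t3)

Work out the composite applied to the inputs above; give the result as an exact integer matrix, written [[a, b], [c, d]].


[[80, 32], [-12, -24]]


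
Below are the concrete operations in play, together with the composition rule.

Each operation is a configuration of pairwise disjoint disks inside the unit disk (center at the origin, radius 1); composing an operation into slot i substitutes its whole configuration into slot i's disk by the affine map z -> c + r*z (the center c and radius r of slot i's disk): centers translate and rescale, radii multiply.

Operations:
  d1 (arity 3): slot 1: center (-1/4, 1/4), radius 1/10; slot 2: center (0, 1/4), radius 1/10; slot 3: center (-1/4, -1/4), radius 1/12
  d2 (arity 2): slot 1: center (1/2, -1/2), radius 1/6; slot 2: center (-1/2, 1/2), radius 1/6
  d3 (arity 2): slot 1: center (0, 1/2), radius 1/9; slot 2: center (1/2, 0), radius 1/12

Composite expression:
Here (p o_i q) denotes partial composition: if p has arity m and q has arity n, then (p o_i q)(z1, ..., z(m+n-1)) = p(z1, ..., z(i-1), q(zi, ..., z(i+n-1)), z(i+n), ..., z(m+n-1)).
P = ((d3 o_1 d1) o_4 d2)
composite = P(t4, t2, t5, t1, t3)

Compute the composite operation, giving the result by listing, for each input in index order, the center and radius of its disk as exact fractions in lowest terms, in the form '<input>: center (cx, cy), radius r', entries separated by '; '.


t1: center (13/24, -1/24), radius 1/72; t2: center (0, 19/36), radius 1/90; t3: center (11/24, 1/24), radius 1/72; t4: center (-1/36, 19/36), radius 1/90; t5: center (-1/36, 17/36), radius 1/108


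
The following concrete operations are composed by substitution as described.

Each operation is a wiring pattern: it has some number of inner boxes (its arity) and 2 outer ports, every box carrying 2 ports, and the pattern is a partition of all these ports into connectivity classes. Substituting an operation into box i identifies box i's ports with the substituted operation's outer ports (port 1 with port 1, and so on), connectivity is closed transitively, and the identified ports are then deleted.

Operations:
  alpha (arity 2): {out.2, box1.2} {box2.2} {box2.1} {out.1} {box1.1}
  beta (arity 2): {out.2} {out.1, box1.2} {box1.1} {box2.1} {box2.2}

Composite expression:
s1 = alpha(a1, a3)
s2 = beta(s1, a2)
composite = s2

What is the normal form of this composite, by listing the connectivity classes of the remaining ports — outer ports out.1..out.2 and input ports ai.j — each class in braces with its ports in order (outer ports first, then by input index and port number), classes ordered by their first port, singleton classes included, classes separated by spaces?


{out.1, a1.2} {out.2} {a1.1} {a2.1} {a2.2} {a3.1} {a3.2}

Two ports join when wires chain via beta-identified ports.
after alpha, the pattern on (a1, a3) reads {out.1} {out.2, a1.2} {a1.1} {a3.1} {a3.2} (out.j = its outer ports)
after beta, the pattern on (a1, a3, a2) reads {out.1, a1.2} {out.2} {a1.1} {a2.1} {a2.2} {a3.1} {a3.2} (out.j = its outer ports)


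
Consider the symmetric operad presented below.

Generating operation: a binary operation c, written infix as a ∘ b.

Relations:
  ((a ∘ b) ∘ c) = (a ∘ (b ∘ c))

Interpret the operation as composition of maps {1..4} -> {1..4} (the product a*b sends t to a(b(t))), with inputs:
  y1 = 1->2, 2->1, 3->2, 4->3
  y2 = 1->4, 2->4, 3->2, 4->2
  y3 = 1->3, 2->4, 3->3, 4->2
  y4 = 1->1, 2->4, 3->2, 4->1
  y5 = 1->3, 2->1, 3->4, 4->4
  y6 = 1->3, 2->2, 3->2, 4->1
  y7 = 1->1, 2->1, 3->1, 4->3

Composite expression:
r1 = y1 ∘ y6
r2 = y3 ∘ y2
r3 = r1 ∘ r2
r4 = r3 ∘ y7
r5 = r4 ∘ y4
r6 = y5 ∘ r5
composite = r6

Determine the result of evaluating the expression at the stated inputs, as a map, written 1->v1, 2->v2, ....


1->3, 2->1, 3->3, 4->3

(y1 ∘ y6) = 1->2, 2->1, 3->1, 4->2
(y3 ∘ y2) = 1->2, 2->2, 3->4, 4->4
((y1 ∘ y6) ∘ (y3 ∘ y2)) = 1->1, 2->1, 3->2, 4->2
(((y1 ∘ y6) ∘ (y3 ∘ y2)) ∘ y7) = 1->1, 2->1, 3->1, 4->2
((((y1 ∘ y6) ∘ (y3 ∘ y2)) ∘ y7) ∘ y4) = 1->1, 2->2, 3->1, 4->1
(y5 ∘ ((((y1 ∘ y6) ∘ (y3 ∘ y2)) ∘ y7) ∘ y4)) = 1->3, 2->1, 3->3, 4->3


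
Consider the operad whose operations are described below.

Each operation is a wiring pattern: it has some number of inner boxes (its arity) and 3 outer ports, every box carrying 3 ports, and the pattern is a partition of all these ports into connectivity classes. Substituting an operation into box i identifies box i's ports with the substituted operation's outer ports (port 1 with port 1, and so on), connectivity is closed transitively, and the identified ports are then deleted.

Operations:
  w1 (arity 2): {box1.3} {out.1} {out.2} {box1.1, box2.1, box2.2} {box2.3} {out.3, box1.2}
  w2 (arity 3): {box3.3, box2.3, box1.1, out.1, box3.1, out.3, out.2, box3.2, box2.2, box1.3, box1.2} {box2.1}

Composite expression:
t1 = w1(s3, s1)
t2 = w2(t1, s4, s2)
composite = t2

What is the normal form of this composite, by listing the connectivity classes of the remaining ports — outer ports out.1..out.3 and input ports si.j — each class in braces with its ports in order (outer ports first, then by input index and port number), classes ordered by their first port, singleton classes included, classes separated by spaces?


{out.1, out.2, out.3, s2.1, s2.2, s2.3, s3.2, s4.2, s4.3} {s1.1, s1.2, s3.1} {s1.3} {s3.3} {s4.1}


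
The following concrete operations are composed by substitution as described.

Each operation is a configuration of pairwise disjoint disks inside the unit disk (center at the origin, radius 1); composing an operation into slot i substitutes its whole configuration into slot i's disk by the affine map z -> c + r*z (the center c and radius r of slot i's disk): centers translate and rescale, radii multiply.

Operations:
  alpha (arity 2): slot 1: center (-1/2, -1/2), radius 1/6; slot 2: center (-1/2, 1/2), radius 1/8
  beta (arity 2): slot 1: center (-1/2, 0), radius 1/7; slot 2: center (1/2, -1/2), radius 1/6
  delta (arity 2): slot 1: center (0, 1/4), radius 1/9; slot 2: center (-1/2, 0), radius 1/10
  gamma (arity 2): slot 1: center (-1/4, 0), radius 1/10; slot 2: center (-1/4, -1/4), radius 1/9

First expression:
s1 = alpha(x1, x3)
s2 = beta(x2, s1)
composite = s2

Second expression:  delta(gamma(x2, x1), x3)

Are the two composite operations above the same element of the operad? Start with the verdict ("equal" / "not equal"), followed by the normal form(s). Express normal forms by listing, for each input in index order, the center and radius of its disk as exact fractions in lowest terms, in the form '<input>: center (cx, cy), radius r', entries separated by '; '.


not equal: they reduce to x1: center (5/12, -7/12), radius 1/36; x2: center (-1/2, 0), radius 1/7; x3: center (5/12, -5/12), radius 1/48 and x1: center (-1/36, 2/9), radius 1/81; x2: center (-1/36, 1/4), radius 1/90; x3: center (-1/2, 0), radius 1/10

Normal form of the first expression: x1: center (5/12, -7/12), radius 1/36; x2: center (-1/2, 0), radius 1/7; x3: center (5/12, -5/12), radius 1/48
Normal form of the second expression: x1: center (-1/36, 2/9), radius 1/81; x2: center (-1/36, 1/4), radius 1/90; x3: center (-1/2, 0), radius 1/10
Distinct normal forms: not equal.


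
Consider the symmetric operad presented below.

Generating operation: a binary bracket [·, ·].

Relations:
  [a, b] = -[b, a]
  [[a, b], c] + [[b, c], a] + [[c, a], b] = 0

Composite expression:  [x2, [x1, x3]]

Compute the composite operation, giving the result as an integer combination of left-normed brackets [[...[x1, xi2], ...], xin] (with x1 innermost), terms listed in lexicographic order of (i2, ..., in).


Expand each bracket as ab - ba; the x1-initial words give the coefficients.
Composite bracket: [x2, [x1, x3]]
Applying ab - ba throughout gives 4 signed words (2^2 = 4).
Only words starting with x1 matter:
  x1x3x2 (sign -1) contributes -[[x1, x3], x2]

-[[x1, x3], x2]


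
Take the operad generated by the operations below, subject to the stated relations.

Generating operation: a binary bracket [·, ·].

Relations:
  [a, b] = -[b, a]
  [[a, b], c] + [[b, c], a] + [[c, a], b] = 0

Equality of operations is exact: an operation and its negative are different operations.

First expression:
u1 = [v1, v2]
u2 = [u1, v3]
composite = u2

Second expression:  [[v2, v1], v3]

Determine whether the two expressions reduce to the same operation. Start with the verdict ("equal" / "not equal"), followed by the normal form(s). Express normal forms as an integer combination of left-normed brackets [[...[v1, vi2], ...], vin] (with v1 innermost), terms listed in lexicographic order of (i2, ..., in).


The first composite normalizes to [[v1, v2], v3]
The second composite normalizes to -[[v1, v2], v3]
Different reductions; not equal.

not equal; the first gives [[v1, v2], v3] and the second -[[v1, v2], v3]


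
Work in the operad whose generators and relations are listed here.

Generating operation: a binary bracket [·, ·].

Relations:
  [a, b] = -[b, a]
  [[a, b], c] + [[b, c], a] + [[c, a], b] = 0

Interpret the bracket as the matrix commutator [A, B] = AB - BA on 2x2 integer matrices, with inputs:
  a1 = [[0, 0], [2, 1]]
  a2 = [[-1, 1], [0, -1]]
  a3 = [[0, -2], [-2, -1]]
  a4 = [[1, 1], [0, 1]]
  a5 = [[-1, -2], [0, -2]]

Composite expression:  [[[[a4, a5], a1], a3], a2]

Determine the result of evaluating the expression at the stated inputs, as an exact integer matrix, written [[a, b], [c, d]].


[[8, 4], [0, -8]]

[a4, a5] = [[0, -1], [0, 0]]
[[a4, a5], a1] = [[-2, -1], [0, 2]]
[[[a4, a5], a1], a3] = [[2, 9], [-8, -2]]
[[[[a4, a5], a1], a3], a2] = [[8, 4], [0, -8]]


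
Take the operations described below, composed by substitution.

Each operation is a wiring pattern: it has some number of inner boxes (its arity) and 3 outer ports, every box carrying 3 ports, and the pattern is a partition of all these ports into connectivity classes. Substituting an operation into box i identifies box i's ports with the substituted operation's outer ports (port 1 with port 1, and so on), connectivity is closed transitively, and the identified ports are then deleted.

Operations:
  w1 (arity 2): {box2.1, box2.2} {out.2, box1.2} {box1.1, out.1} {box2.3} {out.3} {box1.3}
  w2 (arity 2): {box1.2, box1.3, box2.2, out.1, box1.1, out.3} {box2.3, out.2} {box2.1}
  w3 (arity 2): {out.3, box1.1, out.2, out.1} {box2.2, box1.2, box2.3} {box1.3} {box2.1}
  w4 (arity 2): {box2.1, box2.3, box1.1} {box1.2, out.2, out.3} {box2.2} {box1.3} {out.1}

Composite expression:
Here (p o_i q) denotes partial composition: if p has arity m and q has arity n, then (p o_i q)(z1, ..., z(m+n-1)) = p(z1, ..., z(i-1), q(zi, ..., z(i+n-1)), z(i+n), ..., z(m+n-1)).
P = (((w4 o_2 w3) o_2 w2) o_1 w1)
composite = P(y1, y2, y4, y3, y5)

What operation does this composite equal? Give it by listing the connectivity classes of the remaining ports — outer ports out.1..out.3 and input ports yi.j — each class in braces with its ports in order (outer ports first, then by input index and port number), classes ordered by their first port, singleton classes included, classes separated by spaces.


{out.1} {out.2, out.3, y1.2} {y1.1, y3.2, y4.1, y4.2, y4.3} {y1.3} {y2.1, y2.2} {y2.3} {y3.1} {y3.3, y5.2, y5.3} {y5.1}

Reachability decides: close wires over w4-identified ports.
through w1, on inputs (y1, y2): {out.1, y1.1} {out.2, y1.2} {out.3} {y1.3} {y2.1, y2.2} {y2.3} (out.j = stage outer ports)
through w2, on inputs (y4, y3): {out.1, out.3, y3.2, y4.1, y4.2, y4.3} {out.2, y3.3} {y3.1} (out.j = stage outer ports)
through w3, on inputs (y4, y3, y5): {out.1, out.2, out.3, y3.2, y4.1, y4.2, y4.3} {y3.1} {y3.3, y5.2, y5.3} {y5.1} (out.j = stage outer ports)
through w4, on inputs (y1, y2, y4, y3, y5): {out.1} {out.2, out.3, y1.2} {y1.1, y3.2, y4.1, y4.2, y4.3} {y1.3} {y2.1, y2.2} {y2.3} {y3.1} {y3.3, y5.2, y5.3} {y5.1} (out.j = stage outer ports)


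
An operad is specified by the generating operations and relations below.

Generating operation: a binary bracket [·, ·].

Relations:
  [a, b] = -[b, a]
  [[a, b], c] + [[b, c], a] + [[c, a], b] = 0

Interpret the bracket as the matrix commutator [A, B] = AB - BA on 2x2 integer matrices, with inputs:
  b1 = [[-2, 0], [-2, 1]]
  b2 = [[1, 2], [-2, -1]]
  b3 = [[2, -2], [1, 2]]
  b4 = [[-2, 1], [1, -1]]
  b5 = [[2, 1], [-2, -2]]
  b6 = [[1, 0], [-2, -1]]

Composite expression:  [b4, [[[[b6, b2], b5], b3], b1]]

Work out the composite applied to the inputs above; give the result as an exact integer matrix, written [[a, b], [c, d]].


[[-48, 32], [-80, 48]]

[b6, b2] = [[4, 4], [0, -4]]
[[b6, b2], b5] = [[-8, -8], [16, 8]]
[[[b6, b2], b5], b3] = [[24, 32], [16, -24]]
[[[[b6, b2], b5], b3], b1] = [[-64, 96], [48, 64]]
[b4, [[[[b6, b2], b5], b3], b1]] = [[-48, 32], [-80, 48]]


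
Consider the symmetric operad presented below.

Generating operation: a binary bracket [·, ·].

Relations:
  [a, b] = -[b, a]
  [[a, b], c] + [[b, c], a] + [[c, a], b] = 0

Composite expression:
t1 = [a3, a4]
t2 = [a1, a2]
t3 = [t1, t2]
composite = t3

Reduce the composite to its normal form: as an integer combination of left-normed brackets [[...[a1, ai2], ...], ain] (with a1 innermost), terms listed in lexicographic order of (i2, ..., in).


Skip Jacobi rewriting: expand, keep a1-initial words, read off terms.
Composite bracket: [[a3, a4], [a1, a2]]
Expanding via [a, b] = ab - ba: 8 signed words (2^3 = 8).
Words beginning with a1 determine it all:
  sign of a1a2a3a4 is -1, so it contributes -[[[a1, a2], a3], a4]
  sign of a1a2a4a3 is +1, so it contributes +[[[a1, a2], a4], a3]

-[[[a1, a2], a3], a4] + [[[a1, a2], a4], a3]


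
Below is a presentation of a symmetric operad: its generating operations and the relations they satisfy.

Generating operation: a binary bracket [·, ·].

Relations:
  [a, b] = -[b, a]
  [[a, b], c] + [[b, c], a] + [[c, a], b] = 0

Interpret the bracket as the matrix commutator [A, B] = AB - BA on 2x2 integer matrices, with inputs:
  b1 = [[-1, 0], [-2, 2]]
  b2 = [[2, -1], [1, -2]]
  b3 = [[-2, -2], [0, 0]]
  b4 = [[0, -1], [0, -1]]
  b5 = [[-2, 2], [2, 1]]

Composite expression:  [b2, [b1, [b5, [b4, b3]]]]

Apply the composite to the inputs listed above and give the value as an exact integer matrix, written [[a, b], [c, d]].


[b4, b3] = [[0, -4], [0, 0]]
[b5, [b4, b3]] = [[8, 12], [0, -8]]
[b1, [b5, [b4, b3]]] = [[24, -36], [-32, -24]]
[b2, [b1, [b5, [b4, b3]]]] = [[68, -96], [176, -68]]

[[68, -96], [176, -68]]


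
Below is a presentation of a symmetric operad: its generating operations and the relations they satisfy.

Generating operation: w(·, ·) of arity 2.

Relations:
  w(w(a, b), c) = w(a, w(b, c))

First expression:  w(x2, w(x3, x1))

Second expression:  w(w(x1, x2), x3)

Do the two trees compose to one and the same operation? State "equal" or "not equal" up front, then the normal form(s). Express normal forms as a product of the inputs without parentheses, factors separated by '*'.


not equal; the first gives x2 * x3 * x1 and the second x1 * x2 * x3

In normal form, the first expression is x2 * x3 * x1
In normal form, the second expression is x1 * x2 * x3
Distinct normal forms: not equal.


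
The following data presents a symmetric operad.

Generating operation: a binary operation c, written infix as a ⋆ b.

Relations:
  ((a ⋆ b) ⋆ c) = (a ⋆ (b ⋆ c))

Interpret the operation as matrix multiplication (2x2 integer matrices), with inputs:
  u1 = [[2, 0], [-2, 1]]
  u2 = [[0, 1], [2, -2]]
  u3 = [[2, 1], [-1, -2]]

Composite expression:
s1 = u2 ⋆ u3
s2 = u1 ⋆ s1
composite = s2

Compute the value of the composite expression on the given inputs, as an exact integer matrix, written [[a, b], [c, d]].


(u2 ⋆ u3) = [[-1, -2], [6, 6]]
(u1 ⋆ (u2 ⋆ u3)) = [[-2, -4], [8, 10]]

[[-2, -4], [8, 10]]


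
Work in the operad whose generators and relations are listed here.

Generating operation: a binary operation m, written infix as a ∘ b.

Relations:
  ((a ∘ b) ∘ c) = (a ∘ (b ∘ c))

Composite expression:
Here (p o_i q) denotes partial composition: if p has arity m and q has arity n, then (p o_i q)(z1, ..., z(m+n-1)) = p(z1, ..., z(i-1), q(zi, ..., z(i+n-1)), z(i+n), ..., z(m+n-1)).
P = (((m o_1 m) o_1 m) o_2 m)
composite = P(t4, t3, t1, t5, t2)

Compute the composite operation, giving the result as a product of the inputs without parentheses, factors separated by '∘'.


t4 ∘ t3 ∘ t1 ∘ t5 ∘ t2

The m-tree's shape is irrelevant; the t-reading-order decides.
(t3 ∘ t1) linearizes to t3 ∘ t1
(t4 ∘ (t3 ∘ t1)) linearizes to t4 ∘ t3 ∘ t1
((t4 ∘ (t3 ∘ t1)) ∘ t5) linearizes to t4 ∘ t3 ∘ t1 ∘ t5
(((t4 ∘ (t3 ∘ t1)) ∘ t5) ∘ t2) linearizes to t4 ∘ t3 ∘ t1 ∘ t5 ∘ t2


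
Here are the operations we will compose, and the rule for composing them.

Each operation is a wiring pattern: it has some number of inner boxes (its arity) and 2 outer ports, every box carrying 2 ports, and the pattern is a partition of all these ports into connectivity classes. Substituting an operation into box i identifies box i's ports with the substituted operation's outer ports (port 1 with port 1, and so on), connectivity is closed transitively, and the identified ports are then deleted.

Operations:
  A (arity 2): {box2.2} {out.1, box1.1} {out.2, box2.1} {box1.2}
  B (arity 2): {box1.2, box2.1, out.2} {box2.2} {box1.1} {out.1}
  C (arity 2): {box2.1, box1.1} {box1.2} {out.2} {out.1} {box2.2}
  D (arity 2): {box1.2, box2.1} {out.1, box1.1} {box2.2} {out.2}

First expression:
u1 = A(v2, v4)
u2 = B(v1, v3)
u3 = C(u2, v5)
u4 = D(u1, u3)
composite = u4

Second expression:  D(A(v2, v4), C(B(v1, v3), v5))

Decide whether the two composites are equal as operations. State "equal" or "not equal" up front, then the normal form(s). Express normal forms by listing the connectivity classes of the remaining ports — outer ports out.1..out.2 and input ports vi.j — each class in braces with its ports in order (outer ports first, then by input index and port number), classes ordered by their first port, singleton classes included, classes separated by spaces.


equal: each reduces to {out.1, v2.1} {out.2} {v1.1} {v1.2, v3.1} {v2.2} {v3.2} {v4.1} {v4.2} {v5.1} {v5.2}

The first composite normalizes to {out.1, v2.1} {out.2} {v1.1} {v1.2, v3.1} {v2.2} {v3.2} {v4.1} {v4.2} {v5.1} {v5.2}
The second composite normalizes to {out.1, v2.1} {out.2} {v1.1} {v1.2, v3.1} {v2.2} {v3.2} {v4.1} {v4.2} {v5.1} {v5.2}
Both agree, so they are equal.


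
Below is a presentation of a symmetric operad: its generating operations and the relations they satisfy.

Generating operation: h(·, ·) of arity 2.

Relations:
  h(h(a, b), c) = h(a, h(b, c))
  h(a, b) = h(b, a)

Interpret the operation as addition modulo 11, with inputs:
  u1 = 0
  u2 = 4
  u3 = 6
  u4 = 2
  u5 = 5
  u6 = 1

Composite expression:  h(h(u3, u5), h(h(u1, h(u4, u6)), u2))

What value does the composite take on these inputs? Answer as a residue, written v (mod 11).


h(u3, u5) = 0
h(u4, u6) = 3
h(u1, h(u4, u6)) = 3
h(h(u1, h(u4, u6)), u2) = 7
h(h(u3, u5), h(h(u1, h(u4, u6)), u2)) = 7

7 (mod 11)


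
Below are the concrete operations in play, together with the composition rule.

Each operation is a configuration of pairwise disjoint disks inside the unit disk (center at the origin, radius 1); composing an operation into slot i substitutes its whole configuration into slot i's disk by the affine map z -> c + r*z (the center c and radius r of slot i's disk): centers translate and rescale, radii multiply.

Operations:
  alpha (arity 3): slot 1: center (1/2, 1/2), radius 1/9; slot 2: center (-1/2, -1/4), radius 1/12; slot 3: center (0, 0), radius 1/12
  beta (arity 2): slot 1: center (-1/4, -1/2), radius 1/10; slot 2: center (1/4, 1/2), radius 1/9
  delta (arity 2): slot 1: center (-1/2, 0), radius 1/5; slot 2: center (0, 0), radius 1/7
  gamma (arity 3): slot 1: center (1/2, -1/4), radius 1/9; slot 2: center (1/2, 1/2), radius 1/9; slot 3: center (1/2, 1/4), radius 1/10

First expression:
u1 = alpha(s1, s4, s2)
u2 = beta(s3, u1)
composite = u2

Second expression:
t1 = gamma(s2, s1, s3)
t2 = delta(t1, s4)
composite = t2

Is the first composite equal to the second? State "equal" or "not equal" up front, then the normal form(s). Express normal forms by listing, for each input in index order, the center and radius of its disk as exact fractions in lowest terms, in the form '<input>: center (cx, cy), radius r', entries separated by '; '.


not equal; the first gives s1: center (11/36, 5/9), radius 1/81; s2: center (1/4, 1/2), radius 1/108; s3: center (-1/4, -1/2), radius 1/10; s4: center (7/36, 17/36), radius 1/108 and the second s1: center (-2/5, 1/10), radius 1/45; s2: center (-2/5, -1/20), radius 1/45; s3: center (-2/5, 1/20), radius 1/50; s4: center (0, 0), radius 1/7

The first composite normalizes to s1: center (11/36, 5/9), radius 1/81; s2: center (1/4, 1/2), radius 1/108; s3: center (-1/4, -1/2), radius 1/10; s4: center (7/36, 17/36), radius 1/108
The second composite normalizes to s1: center (-2/5, 1/10), radius 1/45; s2: center (-2/5, -1/20), radius 1/45; s3: center (-2/5, 1/20), radius 1/50; s4: center (0, 0), radius 1/7
The normal forms differ: not equal.
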